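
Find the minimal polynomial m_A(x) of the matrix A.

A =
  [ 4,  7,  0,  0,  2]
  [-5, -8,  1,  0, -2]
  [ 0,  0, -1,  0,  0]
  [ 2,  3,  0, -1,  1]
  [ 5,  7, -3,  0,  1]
x^3 + 3*x^2 + 3*x + 1

The characteristic polynomial is χ_A(x) = (x + 1)^5, so the eigenvalues are known. The minimal polynomial is
  m_A(x) = Π_λ (x − λ)^{k_λ}
where k_λ is the size of the *largest* Jordan block for λ (equivalently, the smallest k with (A − λI)^k v = 0 for every generalised eigenvector v of λ).

  λ = -1: largest Jordan block has size 3, contributing (x + 1)^3

So m_A(x) = (x + 1)^3 = x^3 + 3*x^2 + 3*x + 1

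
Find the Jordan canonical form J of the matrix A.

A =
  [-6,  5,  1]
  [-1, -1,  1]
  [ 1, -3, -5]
J_3(-4)

The characteristic polynomial is
  det(x·I − A) = x^3 + 12*x^2 + 48*x + 64 = (x + 4)^3

Eigenvalues and multiplicities (the geometric multiplicity of λ is n − rank(A − λI), which equals the number of Jordan blocks for λ):
  λ = -4: algebraic multiplicity = 3, geometric multiplicity = 1

Determining the block sizes for each eigenvalue:
  λ = -4: one block (gm = 1), so the single block has size am = 3 → block sizes [3]

Assembling the blocks gives a Jordan form
J =
  [-4,  1,  0]
  [ 0, -4,  1]
  [ 0,  0, -4]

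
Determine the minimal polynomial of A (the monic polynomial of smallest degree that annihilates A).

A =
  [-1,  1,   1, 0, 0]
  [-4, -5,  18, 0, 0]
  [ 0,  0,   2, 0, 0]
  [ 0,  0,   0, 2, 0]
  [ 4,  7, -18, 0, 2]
x^3 + 4*x^2 - 3*x - 18

The characteristic polynomial is χ_A(x) = (x - 2)^3*(x + 3)^2, so the eigenvalues are known. The minimal polynomial is
  m_A(x) = Π_λ (x − λ)^{k_λ}
where k_λ is the size of the *largest* Jordan block for λ (equivalently, the smallest k with (A − λI)^k v = 0 for every generalised eigenvector v of λ).

  λ = -3: largest Jordan block has size 2, contributing (x + 3)^2
  λ = 2: largest Jordan block has size 1, contributing (x − 2)

So m_A(x) = (x - 2)*(x + 3)^2 = x^3 + 4*x^2 - 3*x - 18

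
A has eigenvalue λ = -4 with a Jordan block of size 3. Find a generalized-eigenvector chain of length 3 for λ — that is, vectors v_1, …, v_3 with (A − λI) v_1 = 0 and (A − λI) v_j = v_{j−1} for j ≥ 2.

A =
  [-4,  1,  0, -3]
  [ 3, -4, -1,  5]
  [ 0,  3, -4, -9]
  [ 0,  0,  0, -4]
A Jordan chain for λ = -4 of length 3:
v_1 = (3, 0, 9, 0)ᵀ
v_2 = (0, 3, 0, 0)ᵀ
v_3 = (1, 0, 0, 0)ᵀ

Let N = A − (-4)·I. We want v_3 with N^3 v_3 = 0 but N^2 v_3 ≠ 0; then v_{j-1} := N · v_j for j = 3, …, 2.

Pick v_3 = (1, 0, 0, 0)ᵀ.
Then v_2 = N · v_3 = (0, 3, 0, 0)ᵀ.
Then v_1 = N · v_2 = (3, 0, 9, 0)ᵀ.

Sanity check: (A − (-4)·I) v_1 = (0, 0, 0, 0)ᵀ = 0. ✓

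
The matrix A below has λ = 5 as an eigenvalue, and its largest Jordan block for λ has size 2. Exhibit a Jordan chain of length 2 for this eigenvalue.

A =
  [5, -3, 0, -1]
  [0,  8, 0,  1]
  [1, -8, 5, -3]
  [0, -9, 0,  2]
A Jordan chain for λ = 5 of length 2:
v_1 = (0, 0, 1, 0)ᵀ
v_2 = (1, 0, 0, 0)ᵀ

Let N = A − (5)·I. We want v_2 with N^2 v_2 = 0 but N^1 v_2 ≠ 0; then v_{j-1} := N · v_j for j = 2, …, 2.

Pick v_2 = (1, 0, 0, 0)ᵀ.
Then v_1 = N · v_2 = (0, 0, 1, 0)ᵀ.

Sanity check: (A − (5)·I) v_1 = (0, 0, 0, 0)ᵀ = 0. ✓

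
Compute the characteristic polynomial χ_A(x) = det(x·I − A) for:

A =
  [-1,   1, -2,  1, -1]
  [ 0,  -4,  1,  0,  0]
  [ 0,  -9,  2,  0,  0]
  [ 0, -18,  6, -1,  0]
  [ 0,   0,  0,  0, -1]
x^5 + 5*x^4 + 10*x^3 + 10*x^2 + 5*x + 1

Expanding det(x·I − A) (e.g. by cofactor expansion or by noting that A is similar to its Jordan form J, which has the same characteristic polynomial as A) gives
  χ_A(x) = x^5 + 5*x^4 + 10*x^3 + 10*x^2 + 5*x + 1
which factors as (x + 1)^5. The eigenvalues (with algebraic multiplicities) are λ = -1 with multiplicity 5.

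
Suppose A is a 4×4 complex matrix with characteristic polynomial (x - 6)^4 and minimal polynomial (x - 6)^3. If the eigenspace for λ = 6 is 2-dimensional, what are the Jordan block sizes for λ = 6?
Block sizes for λ = 6: [3, 1]

Step 1 — from the characteristic polynomial, algebraic multiplicity of λ = 6 is 4. From dim ker(A − (6)·I) = 2, there are exactly 2 Jordan blocks for λ = 6.
Step 2 — from the minimal polynomial, the factor (x − 6)^3 tells us the largest block for λ = 6 has size 3.
Step 3 — with total size 4, 2 blocks, and largest block 3, the block sizes (in nonincreasing order) are [3, 1].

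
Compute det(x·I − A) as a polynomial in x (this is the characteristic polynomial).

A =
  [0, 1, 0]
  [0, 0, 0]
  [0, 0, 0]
x^3

Expanding det(x·I − A) (e.g. by cofactor expansion or by noting that A is similar to its Jordan form J, which has the same characteristic polynomial as A) gives
  χ_A(x) = x^3
which factors as x^3. The eigenvalues (with algebraic multiplicities) are λ = 0 with multiplicity 3.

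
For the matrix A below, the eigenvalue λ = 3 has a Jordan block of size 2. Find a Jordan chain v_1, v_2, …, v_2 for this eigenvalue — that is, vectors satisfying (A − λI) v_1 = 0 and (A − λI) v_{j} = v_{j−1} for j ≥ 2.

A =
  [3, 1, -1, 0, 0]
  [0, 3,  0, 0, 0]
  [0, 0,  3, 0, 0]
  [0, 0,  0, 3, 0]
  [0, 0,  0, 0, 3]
A Jordan chain for λ = 3 of length 2:
v_1 = (1, 0, 0, 0, 0)ᵀ
v_2 = (0, 1, 0, 0, 0)ᵀ

Let N = A − (3)·I. We want v_2 with N^2 v_2 = 0 but N^1 v_2 ≠ 0; then v_{j-1} := N · v_j for j = 2, …, 2.

Pick v_2 = (0, 1, 0, 0, 0)ᵀ.
Then v_1 = N · v_2 = (1, 0, 0, 0, 0)ᵀ.

Sanity check: (A − (3)·I) v_1 = (0, 0, 0, 0, 0)ᵀ = 0. ✓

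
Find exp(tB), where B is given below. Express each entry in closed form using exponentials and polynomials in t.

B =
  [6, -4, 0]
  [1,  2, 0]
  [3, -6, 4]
e^{tB} =
  [2*t*exp(4*t) + exp(4*t), -4*t*exp(4*t), 0]
  [t*exp(4*t), -2*t*exp(4*t) + exp(4*t), 0]
  [3*t*exp(4*t), -6*t*exp(4*t), exp(4*t)]

Strategy: write B = P · J · P⁻¹ where J is a Jordan canonical form, so e^{tB} = P · e^{tJ} · P⁻¹, and e^{tJ} can be computed block-by-block.

B has Jordan form
J =
  [4, 1, 0]
  [0, 4, 0]
  [0, 0, 4]
(up to reordering of blocks).

Per-block formulas:
  For a 2×2 Jordan block J_2(4): exp(t · J_2(4)) = e^(4t)·(I + t·N), where N is the 2×2 nilpotent shift.
  For a 1×1 block at λ = 4: exp(t · [4]) = [e^(4t)].

After assembling e^{tJ} and conjugating by P, we get:

e^{tB} =
  [2*t*exp(4*t) + exp(4*t), -4*t*exp(4*t), 0]
  [t*exp(4*t), -2*t*exp(4*t) + exp(4*t), 0]
  [3*t*exp(4*t), -6*t*exp(4*t), exp(4*t)]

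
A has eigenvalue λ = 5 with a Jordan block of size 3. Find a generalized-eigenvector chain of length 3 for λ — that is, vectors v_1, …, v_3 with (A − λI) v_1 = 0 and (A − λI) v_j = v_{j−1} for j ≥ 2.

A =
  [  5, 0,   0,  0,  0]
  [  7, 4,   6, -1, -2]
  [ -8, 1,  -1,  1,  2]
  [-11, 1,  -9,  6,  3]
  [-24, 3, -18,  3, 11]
A Jordan chain for λ = 5 of length 3:
v_1 = (0, 4, -4, -4, -12)ᵀ
v_2 = (0, 7, -8, -11, -24)ᵀ
v_3 = (1, 0, 0, 0, 0)ᵀ

Let N = A − (5)·I. We want v_3 with N^3 v_3 = 0 but N^2 v_3 ≠ 0; then v_{j-1} := N · v_j for j = 3, …, 2.

Pick v_3 = (1, 0, 0, 0, 0)ᵀ.
Then v_2 = N · v_3 = (0, 7, -8, -11, -24)ᵀ.
Then v_1 = N · v_2 = (0, 4, -4, -4, -12)ᵀ.

Sanity check: (A − (5)·I) v_1 = (0, 0, 0, 0, 0)ᵀ = 0. ✓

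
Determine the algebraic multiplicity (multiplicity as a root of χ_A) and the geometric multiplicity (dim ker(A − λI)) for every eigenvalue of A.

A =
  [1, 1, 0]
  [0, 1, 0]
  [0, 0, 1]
λ = 1: alg = 3, geom = 2

Step 1 — factor the characteristic polynomial to read off the algebraic multiplicities:
  χ_A(x) = (x - 1)^3

Step 2 — compute geometric multiplicities via the rank-nullity identity g(λ) = n − rank(A − λI):
  rank(A − (1)·I) = 1, so dim ker(A − (1)·I) = n − 1 = 2

Summary:
  λ = 1: algebraic multiplicity = 3, geometric multiplicity = 2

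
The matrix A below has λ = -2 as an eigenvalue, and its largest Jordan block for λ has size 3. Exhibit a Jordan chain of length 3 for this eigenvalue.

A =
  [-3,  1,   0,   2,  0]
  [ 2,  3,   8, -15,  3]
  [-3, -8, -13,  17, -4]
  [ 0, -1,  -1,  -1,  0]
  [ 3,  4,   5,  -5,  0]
A Jordan chain for λ = -2 of length 3:
v_1 = (1, 3, -4, -1, 0)ᵀ
v_2 = (-2, -3, 5, 1, -1)ᵀ
v_3 = (1, -1, 0, 0, 0)ᵀ

Let N = A − (-2)·I. We want v_3 with N^3 v_3 = 0 but N^2 v_3 ≠ 0; then v_{j-1} := N · v_j for j = 3, …, 2.

Pick v_3 = (1, -1, 0, 0, 0)ᵀ.
Then v_2 = N · v_3 = (-2, -3, 5, 1, -1)ᵀ.
Then v_1 = N · v_2 = (1, 3, -4, -1, 0)ᵀ.

Sanity check: (A − (-2)·I) v_1 = (0, 0, 0, 0, 0)ᵀ = 0. ✓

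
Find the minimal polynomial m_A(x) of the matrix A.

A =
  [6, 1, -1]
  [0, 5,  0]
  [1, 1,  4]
x^2 - 10*x + 25

The characteristic polynomial is χ_A(x) = (x - 5)^3, so the eigenvalues are known. The minimal polynomial is
  m_A(x) = Π_λ (x − λ)^{k_λ}
where k_λ is the size of the *largest* Jordan block for λ (equivalently, the smallest k with (A − λI)^k v = 0 for every generalised eigenvector v of λ).

  λ = 5: largest Jordan block has size 2, contributing (x − 5)^2

So m_A(x) = (x - 5)^2 = x^2 - 10*x + 25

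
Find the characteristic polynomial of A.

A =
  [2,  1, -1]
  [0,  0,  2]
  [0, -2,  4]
x^3 - 6*x^2 + 12*x - 8

Expanding det(x·I − A) (e.g. by cofactor expansion or by noting that A is similar to its Jordan form J, which has the same characteristic polynomial as A) gives
  χ_A(x) = x^3 - 6*x^2 + 12*x - 8
which factors as (x - 2)^3. The eigenvalues (with algebraic multiplicities) are λ = 2 with multiplicity 3.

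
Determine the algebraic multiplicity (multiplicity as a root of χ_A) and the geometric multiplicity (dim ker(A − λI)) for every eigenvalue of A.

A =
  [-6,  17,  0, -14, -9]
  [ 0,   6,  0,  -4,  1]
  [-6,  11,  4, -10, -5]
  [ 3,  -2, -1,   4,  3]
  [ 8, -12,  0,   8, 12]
λ = 4: alg = 5, geom = 2

Step 1 — factor the characteristic polynomial to read off the algebraic multiplicities:
  χ_A(x) = (x - 4)^5

Step 2 — compute geometric multiplicities via the rank-nullity identity g(λ) = n − rank(A − λI):
  rank(A − (4)·I) = 3, so dim ker(A − (4)·I) = n − 3 = 2

Summary:
  λ = 4: algebraic multiplicity = 5, geometric multiplicity = 2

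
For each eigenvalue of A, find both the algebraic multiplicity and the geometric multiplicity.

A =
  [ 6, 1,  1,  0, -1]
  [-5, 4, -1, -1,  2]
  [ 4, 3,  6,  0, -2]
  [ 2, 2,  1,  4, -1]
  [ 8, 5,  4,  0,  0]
λ = 4: alg = 5, geom = 2

Step 1 — factor the characteristic polynomial to read off the algebraic multiplicities:
  χ_A(x) = (x - 4)^5

Step 2 — compute geometric multiplicities via the rank-nullity identity g(λ) = n − rank(A − λI):
  rank(A − (4)·I) = 3, so dim ker(A − (4)·I) = n − 3 = 2

Summary:
  λ = 4: algebraic multiplicity = 5, geometric multiplicity = 2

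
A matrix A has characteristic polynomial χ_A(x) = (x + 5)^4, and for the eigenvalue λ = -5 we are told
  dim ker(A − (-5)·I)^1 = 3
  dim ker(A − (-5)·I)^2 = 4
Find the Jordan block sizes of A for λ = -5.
Block sizes for λ = -5: [2, 1, 1]

From the dimensions of kernels of powers, the number of Jordan blocks of size at least j is d_j − d_{j−1} where d_j = dim ker(N^j) (with d_0 = 0). Computing the differences gives [3, 1].
The number of blocks of size exactly k is (#blocks of size ≥ k) − (#blocks of size ≥ k + 1), so the partition is: 2 block(s) of size 1, 1 block(s) of size 2.
In nonincreasing order the block sizes are [2, 1, 1].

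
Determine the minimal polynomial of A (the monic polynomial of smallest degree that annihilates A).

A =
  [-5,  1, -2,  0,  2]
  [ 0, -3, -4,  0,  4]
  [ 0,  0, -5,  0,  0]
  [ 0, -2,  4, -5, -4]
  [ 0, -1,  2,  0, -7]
x^2 + 10*x + 25

The characteristic polynomial is χ_A(x) = (x + 5)^5, so the eigenvalues are known. The minimal polynomial is
  m_A(x) = Π_λ (x − λ)^{k_λ}
where k_λ is the size of the *largest* Jordan block for λ (equivalently, the smallest k with (A − λI)^k v = 0 for every generalised eigenvector v of λ).

  λ = -5: largest Jordan block has size 2, contributing (x + 5)^2

So m_A(x) = (x + 5)^2 = x^2 + 10*x + 25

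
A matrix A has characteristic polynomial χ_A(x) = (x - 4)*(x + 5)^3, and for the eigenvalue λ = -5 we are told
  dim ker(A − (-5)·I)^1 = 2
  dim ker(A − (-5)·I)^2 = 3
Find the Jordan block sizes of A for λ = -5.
Block sizes for λ = -5: [2, 1]

From the dimensions of kernels of powers, the number of Jordan blocks of size at least j is d_j − d_{j−1} where d_j = dim ker(N^j) (with d_0 = 0). Computing the differences gives [2, 1].
The number of blocks of size exactly k is (#blocks of size ≥ k) − (#blocks of size ≥ k + 1), so the partition is: 1 block(s) of size 1, 1 block(s) of size 2.
In nonincreasing order the block sizes are [2, 1].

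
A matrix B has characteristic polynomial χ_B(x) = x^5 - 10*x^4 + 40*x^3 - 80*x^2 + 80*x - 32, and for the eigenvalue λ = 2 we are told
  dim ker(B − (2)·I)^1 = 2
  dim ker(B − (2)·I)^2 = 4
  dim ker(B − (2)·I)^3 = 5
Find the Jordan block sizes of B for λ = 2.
Block sizes for λ = 2: [3, 2]

From the dimensions of kernels of powers, the number of Jordan blocks of size at least j is d_j − d_{j−1} where d_j = dim ker(N^j) (with d_0 = 0). Computing the differences gives [2, 2, 1].
The number of blocks of size exactly k is (#blocks of size ≥ k) − (#blocks of size ≥ k + 1), so the partition is: 1 block(s) of size 2, 1 block(s) of size 3.
In nonincreasing order the block sizes are [3, 2].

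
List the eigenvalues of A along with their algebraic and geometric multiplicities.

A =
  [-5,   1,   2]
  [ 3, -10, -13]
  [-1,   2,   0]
λ = -5: alg = 3, geom = 1

Step 1 — factor the characteristic polynomial to read off the algebraic multiplicities:
  χ_A(x) = (x + 5)^3

Step 2 — compute geometric multiplicities via the rank-nullity identity g(λ) = n − rank(A − λI):
  rank(A − (-5)·I) = 2, so dim ker(A − (-5)·I) = n − 2 = 1

Summary:
  λ = -5: algebraic multiplicity = 3, geometric multiplicity = 1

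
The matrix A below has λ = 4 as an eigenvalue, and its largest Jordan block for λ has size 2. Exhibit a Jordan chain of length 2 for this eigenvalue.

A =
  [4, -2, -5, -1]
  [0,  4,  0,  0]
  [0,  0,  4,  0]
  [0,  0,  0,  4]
A Jordan chain for λ = 4 of length 2:
v_1 = (-2, 0, 0, 0)ᵀ
v_2 = (0, 1, 0, 0)ᵀ

Let N = A − (4)·I. We want v_2 with N^2 v_2 = 0 but N^1 v_2 ≠ 0; then v_{j-1} := N · v_j for j = 2, …, 2.

Pick v_2 = (0, 1, 0, 0)ᵀ.
Then v_1 = N · v_2 = (-2, 0, 0, 0)ᵀ.

Sanity check: (A − (4)·I) v_1 = (0, 0, 0, 0)ᵀ = 0. ✓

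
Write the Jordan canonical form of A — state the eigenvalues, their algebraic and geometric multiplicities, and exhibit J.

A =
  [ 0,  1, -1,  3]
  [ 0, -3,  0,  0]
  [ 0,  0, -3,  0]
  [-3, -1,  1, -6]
J_2(-3) ⊕ J_1(-3) ⊕ J_1(-3)

The characteristic polynomial is
  det(x·I − A) = x^4 + 12*x^3 + 54*x^2 + 108*x + 81 = (x + 3)^4

Eigenvalues and multiplicities (the geometric multiplicity of λ is n − rank(A − λI), which equals the number of Jordan blocks for λ):
  λ = -3: algebraic multiplicity = 4, geometric multiplicity = 3

Determining the block sizes for each eigenvalue:
  λ = -3: 3 blocks summing to 4 forces exactly one block of size 2 and the rest size 1 → block sizes [2, 1, 1]

Assembling the blocks gives a Jordan form
J =
  [-3,  1,  0,  0]
  [ 0, -3,  0,  0]
  [ 0,  0, -3,  0]
  [ 0,  0,  0, -3]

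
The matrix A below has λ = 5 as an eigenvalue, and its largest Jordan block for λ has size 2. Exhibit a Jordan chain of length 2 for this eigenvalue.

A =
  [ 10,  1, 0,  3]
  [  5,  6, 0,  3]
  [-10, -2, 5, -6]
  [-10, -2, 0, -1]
A Jordan chain for λ = 5 of length 2:
v_1 = (5, 5, -10, -10)ᵀ
v_2 = (1, 0, 0, 0)ᵀ

Let N = A − (5)·I. We want v_2 with N^2 v_2 = 0 but N^1 v_2 ≠ 0; then v_{j-1} := N · v_j for j = 2, …, 2.

Pick v_2 = (1, 0, 0, 0)ᵀ.
Then v_1 = N · v_2 = (5, 5, -10, -10)ᵀ.

Sanity check: (A − (5)·I) v_1 = (0, 0, 0, 0)ᵀ = 0. ✓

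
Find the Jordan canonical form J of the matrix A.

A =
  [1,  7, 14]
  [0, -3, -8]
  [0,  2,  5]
J_2(1) ⊕ J_1(1)

The characteristic polynomial is
  det(x·I − A) = x^3 - 3*x^2 + 3*x - 1 = (x - 1)^3

Eigenvalues and multiplicities (the geometric multiplicity of λ is n − rank(A − λI), which equals the number of Jordan blocks for λ):
  λ = 1: algebraic multiplicity = 3, geometric multiplicity = 2

Determining the block sizes for each eigenvalue:
  λ = 1: 2 blocks summing to 3 forces exactly one block of size 2 and the rest size 1 → block sizes [2, 1]

Assembling the blocks gives a Jordan form
J =
  [1, 1, 0]
  [0, 1, 0]
  [0, 0, 1]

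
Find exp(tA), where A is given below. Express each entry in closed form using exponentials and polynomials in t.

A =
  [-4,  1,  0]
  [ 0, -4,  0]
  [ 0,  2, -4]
e^{tA} =
  [exp(-4*t), t*exp(-4*t), 0]
  [0, exp(-4*t), 0]
  [0, 2*t*exp(-4*t), exp(-4*t)]

Strategy: write A = P · J · P⁻¹ where J is a Jordan canonical form, so e^{tA} = P · e^{tJ} · P⁻¹, and e^{tJ} can be computed block-by-block.

A has Jordan form
J =
  [-4,  1,  0]
  [ 0, -4,  0]
  [ 0,  0, -4]
(up to reordering of blocks).

Per-block formulas:
  For a 2×2 Jordan block J_2(-4): exp(t · J_2(-4)) = e^(-4t)·(I + t·N), where N is the 2×2 nilpotent shift.
  For a 1×1 block at λ = -4: exp(t · [-4]) = [e^(-4t)].

After assembling e^{tJ} and conjugating by P, we get:

e^{tA} =
  [exp(-4*t), t*exp(-4*t), 0]
  [0, exp(-4*t), 0]
  [0, 2*t*exp(-4*t), exp(-4*t)]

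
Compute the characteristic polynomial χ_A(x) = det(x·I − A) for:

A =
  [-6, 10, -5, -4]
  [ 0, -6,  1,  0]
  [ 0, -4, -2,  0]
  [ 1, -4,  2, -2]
x^4 + 16*x^3 + 96*x^2 + 256*x + 256

Expanding det(x·I − A) (e.g. by cofactor expansion or by noting that A is similar to its Jordan form J, which has the same characteristic polynomial as A) gives
  χ_A(x) = x^4 + 16*x^3 + 96*x^2 + 256*x + 256
which factors as (x + 4)^4. The eigenvalues (with algebraic multiplicities) are λ = -4 with multiplicity 4.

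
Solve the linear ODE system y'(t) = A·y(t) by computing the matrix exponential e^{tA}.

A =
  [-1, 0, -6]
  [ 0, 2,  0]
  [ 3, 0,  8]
e^{tA} =
  [-exp(5*t) + 2*exp(2*t), 0, -2*exp(5*t) + 2*exp(2*t)]
  [0, exp(2*t), 0]
  [exp(5*t) - exp(2*t), 0, 2*exp(5*t) - exp(2*t)]

Strategy: write A = P · J · P⁻¹ where J is a Jordan canonical form, so e^{tA} = P · e^{tJ} · P⁻¹, and e^{tJ} can be computed block-by-block.

A has Jordan form
J =
  [2, 0, 0]
  [0, 2, 0]
  [0, 0, 5]
(up to reordering of blocks).

Per-block formulas:
  For a 1×1 block at λ = 2: exp(t · [2]) = [e^(2t)].
  For a 1×1 block at λ = 5: exp(t · [5]) = [e^(5t)].

After assembling e^{tJ} and conjugating by P, we get:

e^{tA} =
  [-exp(5*t) + 2*exp(2*t), 0, -2*exp(5*t) + 2*exp(2*t)]
  [0, exp(2*t), 0]
  [exp(5*t) - exp(2*t), 0, 2*exp(5*t) - exp(2*t)]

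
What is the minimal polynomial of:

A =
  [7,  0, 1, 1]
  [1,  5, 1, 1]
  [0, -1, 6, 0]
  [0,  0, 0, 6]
x^3 - 18*x^2 + 108*x - 216

The characteristic polynomial is χ_A(x) = (x - 6)^4, so the eigenvalues are known. The minimal polynomial is
  m_A(x) = Π_λ (x − λ)^{k_λ}
where k_λ is the size of the *largest* Jordan block for λ (equivalently, the smallest k with (A − λI)^k v = 0 for every generalised eigenvector v of λ).

  λ = 6: largest Jordan block has size 3, contributing (x − 6)^3

So m_A(x) = (x - 6)^3 = x^3 - 18*x^2 + 108*x - 216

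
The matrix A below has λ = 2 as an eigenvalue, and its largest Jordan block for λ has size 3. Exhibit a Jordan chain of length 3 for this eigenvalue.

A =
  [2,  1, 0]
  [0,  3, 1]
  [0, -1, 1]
A Jordan chain for λ = 2 of length 3:
v_1 = (1, 0, 0)ᵀ
v_2 = (1, 1, -1)ᵀ
v_3 = (0, 1, 0)ᵀ

Let N = A − (2)·I. We want v_3 with N^3 v_3 = 0 but N^2 v_3 ≠ 0; then v_{j-1} := N · v_j for j = 3, …, 2.

Pick v_3 = (0, 1, 0)ᵀ.
Then v_2 = N · v_3 = (1, 1, -1)ᵀ.
Then v_1 = N · v_2 = (1, 0, 0)ᵀ.

Sanity check: (A − (2)·I) v_1 = (0, 0, 0)ᵀ = 0. ✓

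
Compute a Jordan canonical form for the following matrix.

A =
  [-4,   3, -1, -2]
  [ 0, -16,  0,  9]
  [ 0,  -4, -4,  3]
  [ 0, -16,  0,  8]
J_2(-4) ⊕ J_2(-4)

The characteristic polynomial is
  det(x·I − A) = x^4 + 16*x^3 + 96*x^2 + 256*x + 256 = (x + 4)^4

Eigenvalues and multiplicities (the geometric multiplicity of λ is n − rank(A − λI), which equals the number of Jordan blocks for λ):
  λ = -4: algebraic multiplicity = 4, geometric multiplicity = 2

Determining the block sizes for each eigenvalue:
  λ = -4: with am = 4 and gm = 2, the partition is not yet determined (e.g. several partitions of 4 into 2 parts exist). Let N = A − (-4)·I. Computing rank(N^1) = 2, rank(N^2) = 0; the number of blocks of size ≥ j is rank(N^{j−1}) − rank(N^j), giving [2, 2]. So we have 2 block(s) of size 2 → block sizes [2, 2]

Assembling the blocks gives a Jordan form
J =
  [-4,  1,  0,  0]
  [ 0, -4,  0,  0]
  [ 0,  0, -4,  1]
  [ 0,  0,  0, -4]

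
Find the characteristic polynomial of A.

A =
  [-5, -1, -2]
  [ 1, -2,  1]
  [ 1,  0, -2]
x^3 + 9*x^2 + 27*x + 27

Expanding det(x·I − A) (e.g. by cofactor expansion or by noting that A is similar to its Jordan form J, which has the same characteristic polynomial as A) gives
  χ_A(x) = x^3 + 9*x^2 + 27*x + 27
which factors as (x + 3)^3. The eigenvalues (with algebraic multiplicities) are λ = -3 with multiplicity 3.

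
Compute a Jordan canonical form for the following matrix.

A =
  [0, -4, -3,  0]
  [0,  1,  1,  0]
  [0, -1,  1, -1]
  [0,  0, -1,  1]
J_1(0) ⊕ J_3(1)

The characteristic polynomial is
  det(x·I − A) = x^4 - 3*x^3 + 3*x^2 - x = x*(x - 1)^3

Eigenvalues and multiplicities (the geometric multiplicity of λ is n − rank(A − λI), which equals the number of Jordan blocks for λ):
  λ = 0: algebraic multiplicity = 1, geometric multiplicity = 1
  λ = 1: algebraic multiplicity = 3, geometric multiplicity = 1

Determining the block sizes for each eigenvalue:
  λ = 0: one block (gm = 1), so the single block has size am = 1 → block sizes [1]
  λ = 1: one block (gm = 1), so the single block has size am = 3 → block sizes [3]

Assembling the blocks gives a Jordan form
J =
  [0, 0, 0, 0]
  [0, 1, 1, 0]
  [0, 0, 1, 1]
  [0, 0, 0, 1]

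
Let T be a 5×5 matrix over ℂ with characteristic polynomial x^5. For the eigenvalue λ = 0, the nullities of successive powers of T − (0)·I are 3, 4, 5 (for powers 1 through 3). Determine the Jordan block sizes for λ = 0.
Block sizes for λ = 0: [3, 1, 1]

From the dimensions of kernels of powers, the number of Jordan blocks of size at least j is d_j − d_{j−1} where d_j = dim ker(N^j) (with d_0 = 0). Computing the differences gives [3, 1, 1].
The number of blocks of size exactly k is (#blocks of size ≥ k) − (#blocks of size ≥ k + 1), so the partition is: 2 block(s) of size 1, 1 block(s) of size 3.
In nonincreasing order the block sizes are [3, 1, 1].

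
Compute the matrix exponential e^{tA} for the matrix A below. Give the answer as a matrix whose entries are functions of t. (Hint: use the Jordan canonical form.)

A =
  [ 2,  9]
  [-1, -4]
e^{tA} =
  [3*t*exp(-t) + exp(-t), 9*t*exp(-t)]
  [-t*exp(-t), -3*t*exp(-t) + exp(-t)]

Strategy: write A = P · J · P⁻¹ where J is a Jordan canonical form, so e^{tA} = P · e^{tJ} · P⁻¹, and e^{tJ} can be computed block-by-block.

A has Jordan form
J =
  [-1,  1]
  [ 0, -1]
(up to reordering of blocks).

Per-block formulas:
  For a 2×2 Jordan block J_2(-1): exp(t · J_2(-1)) = e^(-1t)·(I + t·N), where N is the 2×2 nilpotent shift.

After assembling e^{tJ} and conjugating by P, we get:

e^{tA} =
  [3*t*exp(-t) + exp(-t), 9*t*exp(-t)]
  [-t*exp(-t), -3*t*exp(-t) + exp(-t)]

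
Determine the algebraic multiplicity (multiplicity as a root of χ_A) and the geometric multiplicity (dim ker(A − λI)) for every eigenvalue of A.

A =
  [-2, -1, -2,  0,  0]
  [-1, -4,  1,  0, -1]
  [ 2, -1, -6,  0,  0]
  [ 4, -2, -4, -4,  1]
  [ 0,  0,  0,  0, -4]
λ = -4: alg = 5, geom = 2

Step 1 — factor the characteristic polynomial to read off the algebraic multiplicities:
  χ_A(x) = (x + 4)^5

Step 2 — compute geometric multiplicities via the rank-nullity identity g(λ) = n − rank(A − λI):
  rank(A − (-4)·I) = 3, so dim ker(A − (-4)·I) = n − 3 = 2

Summary:
  λ = -4: algebraic multiplicity = 5, geometric multiplicity = 2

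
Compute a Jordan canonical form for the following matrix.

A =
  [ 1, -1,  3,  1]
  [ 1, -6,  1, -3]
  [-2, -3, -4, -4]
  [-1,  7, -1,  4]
J_3(-2) ⊕ J_1(1)

The characteristic polynomial is
  det(x·I − A) = x^4 + 5*x^3 + 6*x^2 - 4*x - 8 = (x - 1)*(x + 2)^3

Eigenvalues and multiplicities (the geometric multiplicity of λ is n − rank(A − λI), which equals the number of Jordan blocks for λ):
  λ = -2: algebraic multiplicity = 3, geometric multiplicity = 1
  λ = 1: algebraic multiplicity = 1, geometric multiplicity = 1

Determining the block sizes for each eigenvalue:
  λ = -2: one block (gm = 1), so the single block has size am = 3 → block sizes [3]
  λ = 1: one block (gm = 1), so the single block has size am = 1 → block sizes [1]

Assembling the blocks gives a Jordan form
J =
  [-2,  1,  0, 0]
  [ 0, -2,  1, 0]
  [ 0,  0, -2, 0]
  [ 0,  0,  0, 1]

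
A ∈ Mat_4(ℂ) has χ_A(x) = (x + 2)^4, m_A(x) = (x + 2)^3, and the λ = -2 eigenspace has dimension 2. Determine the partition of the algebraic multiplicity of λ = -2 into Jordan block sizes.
Block sizes for λ = -2: [3, 1]

Step 1 — from the characteristic polynomial, algebraic multiplicity of λ = -2 is 4. From dim ker(A − (-2)·I) = 2, there are exactly 2 Jordan blocks for λ = -2.
Step 2 — from the minimal polynomial, the factor (x + 2)^3 tells us the largest block for λ = -2 has size 3.
Step 3 — with total size 4, 2 blocks, and largest block 3, the block sizes (in nonincreasing order) are [3, 1].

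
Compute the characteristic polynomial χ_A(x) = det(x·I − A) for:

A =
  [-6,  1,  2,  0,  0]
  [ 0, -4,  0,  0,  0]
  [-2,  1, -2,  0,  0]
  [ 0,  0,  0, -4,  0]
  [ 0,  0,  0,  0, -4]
x^5 + 20*x^4 + 160*x^3 + 640*x^2 + 1280*x + 1024

Expanding det(x·I − A) (e.g. by cofactor expansion or by noting that A is similar to its Jordan form J, which has the same characteristic polynomial as A) gives
  χ_A(x) = x^5 + 20*x^4 + 160*x^3 + 640*x^2 + 1280*x + 1024
which factors as (x + 4)^5. The eigenvalues (with algebraic multiplicities) are λ = -4 with multiplicity 5.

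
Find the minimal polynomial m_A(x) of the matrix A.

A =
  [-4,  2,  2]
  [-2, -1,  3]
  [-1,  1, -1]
x^3 + 6*x^2 + 12*x + 8

The characteristic polynomial is χ_A(x) = (x + 2)^3, so the eigenvalues are known. The minimal polynomial is
  m_A(x) = Π_λ (x − λ)^{k_λ}
where k_λ is the size of the *largest* Jordan block for λ (equivalently, the smallest k with (A − λI)^k v = 0 for every generalised eigenvector v of λ).

  λ = -2: largest Jordan block has size 3, contributing (x + 2)^3

So m_A(x) = (x + 2)^3 = x^3 + 6*x^2 + 12*x + 8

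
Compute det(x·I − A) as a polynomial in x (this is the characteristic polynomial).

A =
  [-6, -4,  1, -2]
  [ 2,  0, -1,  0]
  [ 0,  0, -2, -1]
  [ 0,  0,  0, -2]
x^4 + 10*x^3 + 36*x^2 + 56*x + 32

Expanding det(x·I − A) (e.g. by cofactor expansion or by noting that A is similar to its Jordan form J, which has the same characteristic polynomial as A) gives
  χ_A(x) = x^4 + 10*x^3 + 36*x^2 + 56*x + 32
which factors as (x + 2)^3*(x + 4). The eigenvalues (with algebraic multiplicities) are λ = -4 with multiplicity 1, λ = -2 with multiplicity 3.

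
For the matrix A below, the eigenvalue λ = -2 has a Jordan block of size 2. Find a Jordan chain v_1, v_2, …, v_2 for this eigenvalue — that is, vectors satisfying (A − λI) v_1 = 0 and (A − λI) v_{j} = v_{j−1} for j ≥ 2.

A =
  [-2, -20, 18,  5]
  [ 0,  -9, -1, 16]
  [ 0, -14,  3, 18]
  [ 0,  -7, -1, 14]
A Jordan chain for λ = -2 of length 2:
v_1 = (1, 0, 0, 0)ᵀ
v_2 = (0, 2, 2, 1)ᵀ

Let N = A − (-2)·I. We want v_2 with N^2 v_2 = 0 but N^1 v_2 ≠ 0; then v_{j-1} := N · v_j for j = 2, …, 2.

Pick v_2 = (0, 2, 2, 1)ᵀ.
Then v_1 = N · v_2 = (1, 0, 0, 0)ᵀ.

Sanity check: (A − (-2)·I) v_1 = (0, 0, 0, 0)ᵀ = 0. ✓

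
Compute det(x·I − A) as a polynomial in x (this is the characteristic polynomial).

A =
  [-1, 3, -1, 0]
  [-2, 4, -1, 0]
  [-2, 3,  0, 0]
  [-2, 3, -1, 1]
x^4 - 4*x^3 + 6*x^2 - 4*x + 1

Expanding det(x·I − A) (e.g. by cofactor expansion or by noting that A is similar to its Jordan form J, which has the same characteristic polynomial as A) gives
  χ_A(x) = x^4 - 4*x^3 + 6*x^2 - 4*x + 1
which factors as (x - 1)^4. The eigenvalues (with algebraic multiplicities) are λ = 1 with multiplicity 4.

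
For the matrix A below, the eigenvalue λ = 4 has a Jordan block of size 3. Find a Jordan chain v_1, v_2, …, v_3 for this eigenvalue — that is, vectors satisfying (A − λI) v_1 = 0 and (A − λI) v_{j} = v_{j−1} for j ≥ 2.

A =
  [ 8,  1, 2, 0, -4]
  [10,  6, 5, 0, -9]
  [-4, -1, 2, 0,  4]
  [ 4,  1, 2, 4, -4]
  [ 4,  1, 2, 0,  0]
A Jordan chain for λ = 4 of length 3:
v_1 = (2, 4, -2, 2, 2)ᵀ
v_2 = (4, 10, -4, 4, 4)ᵀ
v_3 = (1, 0, 0, 0, 0)ᵀ

Let N = A − (4)·I. We want v_3 with N^3 v_3 = 0 but N^2 v_3 ≠ 0; then v_{j-1} := N · v_j for j = 3, …, 2.

Pick v_3 = (1, 0, 0, 0, 0)ᵀ.
Then v_2 = N · v_3 = (4, 10, -4, 4, 4)ᵀ.
Then v_1 = N · v_2 = (2, 4, -2, 2, 2)ᵀ.

Sanity check: (A − (4)·I) v_1 = (0, 0, 0, 0, 0)ᵀ = 0. ✓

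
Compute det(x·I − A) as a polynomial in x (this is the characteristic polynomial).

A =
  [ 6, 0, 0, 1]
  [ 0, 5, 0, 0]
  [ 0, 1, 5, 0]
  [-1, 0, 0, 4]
x^4 - 20*x^3 + 150*x^2 - 500*x + 625

Expanding det(x·I − A) (e.g. by cofactor expansion or by noting that A is similar to its Jordan form J, which has the same characteristic polynomial as A) gives
  χ_A(x) = x^4 - 20*x^3 + 150*x^2 - 500*x + 625
which factors as (x - 5)^4. The eigenvalues (with algebraic multiplicities) are λ = 5 with multiplicity 4.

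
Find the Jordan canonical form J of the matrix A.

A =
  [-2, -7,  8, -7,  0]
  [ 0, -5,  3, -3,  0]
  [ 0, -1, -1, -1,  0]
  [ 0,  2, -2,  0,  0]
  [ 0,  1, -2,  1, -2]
J_3(-2) ⊕ J_1(-2) ⊕ J_1(-2)

The characteristic polynomial is
  det(x·I − A) = x^5 + 10*x^4 + 40*x^3 + 80*x^2 + 80*x + 32 = (x + 2)^5

Eigenvalues and multiplicities (the geometric multiplicity of λ is n − rank(A − λI), which equals the number of Jordan blocks for λ):
  λ = -2: algebraic multiplicity = 5, geometric multiplicity = 3

Determining the block sizes for each eigenvalue:
  λ = -2: with am = 5 and gm = 3, the partition is not yet determined (e.g. several partitions of 5 into 3 parts exist). Let N = A − (-2)·I. Computing rank(N^1) = 2, rank(N^2) = 1, rank(N^3) = 0; the number of blocks of size ≥ j is rank(N^{j−1}) − rank(N^j), giving [3, 1, 1]. So we have 1 block(s) of size 3, 2 block(s) of size 1 → block sizes [3, 1, 1]

Assembling the blocks gives a Jordan form
J =
  [-2,  1,  0,  0,  0]
  [ 0, -2,  1,  0,  0]
  [ 0,  0, -2,  0,  0]
  [ 0,  0,  0, -2,  0]
  [ 0,  0,  0,  0, -2]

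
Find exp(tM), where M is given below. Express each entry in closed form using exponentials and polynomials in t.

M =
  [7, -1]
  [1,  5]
e^{tM} =
  [t*exp(6*t) + exp(6*t), -t*exp(6*t)]
  [t*exp(6*t), -t*exp(6*t) + exp(6*t)]

Strategy: write M = P · J · P⁻¹ where J is a Jordan canonical form, so e^{tM} = P · e^{tJ} · P⁻¹, and e^{tJ} can be computed block-by-block.

M has Jordan form
J =
  [6, 1]
  [0, 6]
(up to reordering of blocks).

Per-block formulas:
  For a 2×2 Jordan block J_2(6): exp(t · J_2(6)) = e^(6t)·(I + t·N), where N is the 2×2 nilpotent shift.

After assembling e^{tJ} and conjugating by P, we get:

e^{tM} =
  [t*exp(6*t) + exp(6*t), -t*exp(6*t)]
  [t*exp(6*t), -t*exp(6*t) + exp(6*t)]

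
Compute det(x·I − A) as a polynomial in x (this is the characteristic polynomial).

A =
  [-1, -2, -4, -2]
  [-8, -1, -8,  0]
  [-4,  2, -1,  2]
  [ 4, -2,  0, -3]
x^4 + 6*x^3 + 4*x^2 - 6*x - 5

Expanding det(x·I − A) (e.g. by cofactor expansion or by noting that A is similar to its Jordan form J, which has the same characteristic polynomial as A) gives
  χ_A(x) = x^4 + 6*x^3 + 4*x^2 - 6*x - 5
which factors as (x - 1)*(x + 1)^2*(x + 5). The eigenvalues (with algebraic multiplicities) are λ = -5 with multiplicity 1, λ = -1 with multiplicity 2, λ = 1 with multiplicity 1.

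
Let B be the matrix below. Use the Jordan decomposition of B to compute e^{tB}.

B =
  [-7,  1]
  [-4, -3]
e^{tB} =
  [-2*t*exp(-5*t) + exp(-5*t), t*exp(-5*t)]
  [-4*t*exp(-5*t), 2*t*exp(-5*t) + exp(-5*t)]

Strategy: write B = P · J · P⁻¹ where J is a Jordan canonical form, so e^{tB} = P · e^{tJ} · P⁻¹, and e^{tJ} can be computed block-by-block.

B has Jordan form
J =
  [-5,  1]
  [ 0, -5]
(up to reordering of blocks).

Per-block formulas:
  For a 2×2 Jordan block J_2(-5): exp(t · J_2(-5)) = e^(-5t)·(I + t·N), where N is the 2×2 nilpotent shift.

After assembling e^{tJ} and conjugating by P, we get:

e^{tB} =
  [-2*t*exp(-5*t) + exp(-5*t), t*exp(-5*t)]
  [-4*t*exp(-5*t), 2*t*exp(-5*t) + exp(-5*t)]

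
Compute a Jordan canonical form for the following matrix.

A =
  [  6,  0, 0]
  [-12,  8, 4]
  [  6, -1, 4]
J_2(6) ⊕ J_1(6)

The characteristic polynomial is
  det(x·I − A) = x^3 - 18*x^2 + 108*x - 216 = (x - 6)^3

Eigenvalues and multiplicities (the geometric multiplicity of λ is n − rank(A − λI), which equals the number of Jordan blocks for λ):
  λ = 6: algebraic multiplicity = 3, geometric multiplicity = 2

Determining the block sizes for each eigenvalue:
  λ = 6: 2 blocks summing to 3 forces exactly one block of size 2 and the rest size 1 → block sizes [2, 1]

Assembling the blocks gives a Jordan form
J =
  [6, 1, 0]
  [0, 6, 0]
  [0, 0, 6]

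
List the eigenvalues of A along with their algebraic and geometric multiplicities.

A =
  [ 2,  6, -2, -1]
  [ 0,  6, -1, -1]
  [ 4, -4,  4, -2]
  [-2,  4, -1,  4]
λ = 4: alg = 4, geom = 2

Step 1 — factor the characteristic polynomial to read off the algebraic multiplicities:
  χ_A(x) = (x - 4)^4

Step 2 — compute geometric multiplicities via the rank-nullity identity g(λ) = n − rank(A − λI):
  rank(A − (4)·I) = 2, so dim ker(A − (4)·I) = n − 2 = 2

Summary:
  λ = 4: algebraic multiplicity = 4, geometric multiplicity = 2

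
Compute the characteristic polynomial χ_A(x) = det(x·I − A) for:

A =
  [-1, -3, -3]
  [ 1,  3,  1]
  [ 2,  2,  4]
x^3 - 6*x^2 + 12*x - 8

Expanding det(x·I − A) (e.g. by cofactor expansion or by noting that A is similar to its Jordan form J, which has the same characteristic polynomial as A) gives
  χ_A(x) = x^3 - 6*x^2 + 12*x - 8
which factors as (x - 2)^3. The eigenvalues (with algebraic multiplicities) are λ = 2 with multiplicity 3.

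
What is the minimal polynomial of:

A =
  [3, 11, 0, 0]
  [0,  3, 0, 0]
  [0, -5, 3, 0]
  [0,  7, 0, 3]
x^2 - 6*x + 9

The characteristic polynomial is χ_A(x) = (x - 3)^4, so the eigenvalues are known. The minimal polynomial is
  m_A(x) = Π_λ (x − λ)^{k_λ}
where k_λ is the size of the *largest* Jordan block for λ (equivalently, the smallest k with (A − λI)^k v = 0 for every generalised eigenvector v of λ).

  λ = 3: largest Jordan block has size 2, contributing (x − 3)^2

So m_A(x) = (x - 3)^2 = x^2 - 6*x + 9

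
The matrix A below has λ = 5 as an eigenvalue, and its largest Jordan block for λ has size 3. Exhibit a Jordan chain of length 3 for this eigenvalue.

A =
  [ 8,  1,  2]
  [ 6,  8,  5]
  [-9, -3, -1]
A Jordan chain for λ = 5 of length 3:
v_1 = (-3, -9, 9)ᵀ
v_2 = (3, 6, -9)ᵀ
v_3 = (1, 0, 0)ᵀ

Let N = A − (5)·I. We want v_3 with N^3 v_3 = 0 but N^2 v_3 ≠ 0; then v_{j-1} := N · v_j for j = 3, …, 2.

Pick v_3 = (1, 0, 0)ᵀ.
Then v_2 = N · v_3 = (3, 6, -9)ᵀ.
Then v_1 = N · v_2 = (-3, -9, 9)ᵀ.

Sanity check: (A − (5)·I) v_1 = (0, 0, 0)ᵀ = 0. ✓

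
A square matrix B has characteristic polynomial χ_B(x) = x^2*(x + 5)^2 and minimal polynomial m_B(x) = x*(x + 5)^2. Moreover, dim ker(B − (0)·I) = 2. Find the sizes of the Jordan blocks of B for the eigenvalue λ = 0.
Block sizes for λ = 0: [1, 1]

Step 1 — from the characteristic polynomial, algebraic multiplicity of λ = 0 is 2. From dim ker(B − (0)·I) = 2, there are exactly 2 Jordan blocks for λ = 0.
Step 2 — from the minimal polynomial, the factor (x − 0) tells us the largest block for λ = 0 has size 1.
Step 3 — with total size 2, 2 blocks, and largest block 1, the block sizes (in nonincreasing order) are [1, 1].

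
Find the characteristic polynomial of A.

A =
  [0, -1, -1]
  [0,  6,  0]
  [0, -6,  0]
x^3 - 6*x^2

Expanding det(x·I − A) (e.g. by cofactor expansion or by noting that A is similar to its Jordan form J, which has the same characteristic polynomial as A) gives
  χ_A(x) = x^3 - 6*x^2
which factors as x^2*(x - 6). The eigenvalues (with algebraic multiplicities) are λ = 0 with multiplicity 2, λ = 6 with multiplicity 1.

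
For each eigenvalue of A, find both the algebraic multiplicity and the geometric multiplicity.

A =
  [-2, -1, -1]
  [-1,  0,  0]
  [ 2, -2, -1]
λ = -1: alg = 3, geom = 1

Step 1 — factor the characteristic polynomial to read off the algebraic multiplicities:
  χ_A(x) = (x + 1)^3

Step 2 — compute geometric multiplicities via the rank-nullity identity g(λ) = n − rank(A − λI):
  rank(A − (-1)·I) = 2, so dim ker(A − (-1)·I) = n − 2 = 1

Summary:
  λ = -1: algebraic multiplicity = 3, geometric multiplicity = 1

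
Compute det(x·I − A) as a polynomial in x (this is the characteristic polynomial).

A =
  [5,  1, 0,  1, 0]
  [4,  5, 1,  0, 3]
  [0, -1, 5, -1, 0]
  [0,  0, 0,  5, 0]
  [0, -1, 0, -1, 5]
x^5 - 25*x^4 + 250*x^3 - 1250*x^2 + 3125*x - 3125

Expanding det(x·I − A) (e.g. by cofactor expansion or by noting that A is similar to its Jordan form J, which has the same characteristic polynomial as A) gives
  χ_A(x) = x^5 - 25*x^4 + 250*x^3 - 1250*x^2 + 3125*x - 3125
which factors as (x - 5)^5. The eigenvalues (with algebraic multiplicities) are λ = 5 with multiplicity 5.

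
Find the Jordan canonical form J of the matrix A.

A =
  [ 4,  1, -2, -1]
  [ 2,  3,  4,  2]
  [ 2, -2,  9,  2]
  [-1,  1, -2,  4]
J_2(5) ⊕ J_1(5) ⊕ J_1(5)

The characteristic polynomial is
  det(x·I − A) = x^4 - 20*x^3 + 150*x^2 - 500*x + 625 = (x - 5)^4

Eigenvalues and multiplicities (the geometric multiplicity of λ is n − rank(A − λI), which equals the number of Jordan blocks for λ):
  λ = 5: algebraic multiplicity = 4, geometric multiplicity = 3

Determining the block sizes for each eigenvalue:
  λ = 5: 3 blocks summing to 4 forces exactly one block of size 2 and the rest size 1 → block sizes [2, 1, 1]

Assembling the blocks gives a Jordan form
J =
  [5, 1, 0, 0]
  [0, 5, 0, 0]
  [0, 0, 5, 0]
  [0, 0, 0, 5]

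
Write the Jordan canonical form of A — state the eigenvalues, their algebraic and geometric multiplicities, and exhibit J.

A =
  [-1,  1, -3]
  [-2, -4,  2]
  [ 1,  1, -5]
J_2(-4) ⊕ J_1(-2)

The characteristic polynomial is
  det(x·I − A) = x^3 + 10*x^2 + 32*x + 32 = (x + 2)*(x + 4)^2

Eigenvalues and multiplicities (the geometric multiplicity of λ is n − rank(A − λI), which equals the number of Jordan blocks for λ):
  λ = -4: algebraic multiplicity = 2, geometric multiplicity = 1
  λ = -2: algebraic multiplicity = 1, geometric multiplicity = 1

Determining the block sizes for each eigenvalue:
  λ = -4: one block (gm = 1), so the single block has size am = 2 → block sizes [2]
  λ = -2: one block (gm = 1), so the single block has size am = 1 → block sizes [1]

Assembling the blocks gives a Jordan form
J =
  [-4,  1,  0]
  [ 0, -4,  0]
  [ 0,  0, -2]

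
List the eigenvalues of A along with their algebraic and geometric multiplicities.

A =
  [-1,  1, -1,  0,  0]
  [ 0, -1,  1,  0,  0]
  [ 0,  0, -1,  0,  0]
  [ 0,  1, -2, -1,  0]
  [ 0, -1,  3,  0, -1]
λ = -1: alg = 5, geom = 3

Step 1 — factor the characteristic polynomial to read off the algebraic multiplicities:
  χ_A(x) = (x + 1)^5

Step 2 — compute geometric multiplicities via the rank-nullity identity g(λ) = n − rank(A − λI):
  rank(A − (-1)·I) = 2, so dim ker(A − (-1)·I) = n − 2 = 3

Summary:
  λ = -1: algebraic multiplicity = 5, geometric multiplicity = 3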